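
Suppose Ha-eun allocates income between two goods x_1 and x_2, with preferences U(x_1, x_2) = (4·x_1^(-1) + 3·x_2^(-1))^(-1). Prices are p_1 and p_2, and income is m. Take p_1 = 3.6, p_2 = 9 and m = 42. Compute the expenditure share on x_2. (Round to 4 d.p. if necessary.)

share on x_2 = 0.5779

Substitute x_2 = (x_2/x_1)·x_1 into the budget: x_1* = m/(p_1 + p_2·(x_2/x_1)).
Numerically x_2/x_1 = 0.547723, so x_1* = 42/(3.6 + 9·0.547723) = 4.9241 and x_2* = 0.547723·4.9241 = 2.697.
Expenditure on x_2: 9·2.697 = 24.2733; share = 0.5779.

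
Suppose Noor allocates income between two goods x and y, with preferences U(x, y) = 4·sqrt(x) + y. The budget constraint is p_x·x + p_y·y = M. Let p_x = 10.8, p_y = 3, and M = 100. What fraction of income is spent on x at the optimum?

share on x = 0.0333

Plugging in: x* = (2·3/10.8)² = 0.3086, y* = 32.2222.
Expenditure on x: 10.8·0.3086 = 3.3333; share = 0.0333.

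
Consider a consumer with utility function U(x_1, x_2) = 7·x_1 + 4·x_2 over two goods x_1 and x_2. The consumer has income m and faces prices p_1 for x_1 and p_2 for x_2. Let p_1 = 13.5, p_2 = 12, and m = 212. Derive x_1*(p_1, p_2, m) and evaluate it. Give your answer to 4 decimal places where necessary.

Perfect substitutes: compare marginal utility per dollar. 7/p_1 vs 4/p_2 → 0.5185 vs 0.3333.
x_1 gives more utility per dollar, so spend all income on x_1: x_1* = m/p_1, x_2* = 0.
Numerically: x_1* = 15.7037, x_2* = 0.

x_1* = 15.7037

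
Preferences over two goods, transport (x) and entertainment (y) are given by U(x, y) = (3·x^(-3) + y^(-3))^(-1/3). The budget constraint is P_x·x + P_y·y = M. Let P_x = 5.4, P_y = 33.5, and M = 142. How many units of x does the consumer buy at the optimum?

With the ratio pinned down, the budget gives x* = M/(P_x + P_y·(y/x)) and y* = (y/x)·x*.
Numerically y/x = 0.481456, so x* = 142/(5.4 + 33.5·0.481456) = 6.5958.

x* = 6.5958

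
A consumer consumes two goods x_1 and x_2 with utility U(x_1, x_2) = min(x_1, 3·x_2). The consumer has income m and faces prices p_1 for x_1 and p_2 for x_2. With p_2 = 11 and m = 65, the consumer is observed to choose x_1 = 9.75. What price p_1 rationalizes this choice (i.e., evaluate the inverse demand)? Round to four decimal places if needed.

p_1 = 3

With perfect complements, no substitution: consume in ratio x_1:x_2 = 3:1.
Budget: p_1·x_1 + p_2·(1/3)·x_1 = m, so (3·p_1 + p_2)·x_1 = 3·m.
Demand: x_1*(p_1,p_2,m) = 3·m/(3·p_1 + p_2), x_2* = m/(3·p_1 + p_2).
Set x_1* = 9.75 in the demand function and solve for p_1: p_1 = 3.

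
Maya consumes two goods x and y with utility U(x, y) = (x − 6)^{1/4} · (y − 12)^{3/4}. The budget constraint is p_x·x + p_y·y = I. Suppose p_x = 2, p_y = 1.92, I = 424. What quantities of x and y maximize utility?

x* = 54.62, y* = 163.9375

Let x' = x−6, y' = y−12. MRS = (1/3)·y'/x' = p_x/p_y.
Substituting into the budget: x* = 6 + 0.25·(I − 6·p_x − 12·p_y)/p_x, and y* = 12 + 0.75·(…)/p_y.
Discretionary income = 424 − 6·2 − 12·1.92 = 388.96; x* = 6 + 0.25·388.96/2 = 54.62; y* = 12 + 0.75·388.96/1.92 = 163.9375.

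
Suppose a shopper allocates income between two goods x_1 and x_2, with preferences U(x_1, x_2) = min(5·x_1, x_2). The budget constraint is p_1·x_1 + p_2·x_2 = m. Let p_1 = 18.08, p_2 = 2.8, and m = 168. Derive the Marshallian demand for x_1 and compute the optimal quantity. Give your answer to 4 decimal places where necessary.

Demand: x_1*(p_1,p_2,m) = m/(p_1 + 5·p_2), x_2* = 5·m/(p_1 + 5·p_2).
Here 18.08 + 5·2.8 = 32.08, giving x_1* = 5.2369.

x_1* = 5.2369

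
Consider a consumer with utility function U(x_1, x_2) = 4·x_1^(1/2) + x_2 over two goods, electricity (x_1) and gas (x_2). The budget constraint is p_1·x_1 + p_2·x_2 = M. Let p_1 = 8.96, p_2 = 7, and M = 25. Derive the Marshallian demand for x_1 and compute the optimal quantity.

Utility is quasi-linear in x_2; the FOC for x_1 is 2/√x_1 = p_1/p_2.
Thus x_1* = (2·p_2/p_1)² — independent of M — with the rest of income spent on x_2.
Plugging in: x_1* = (2·7/8.96)² = 2.4414.

x_1* = 2.4414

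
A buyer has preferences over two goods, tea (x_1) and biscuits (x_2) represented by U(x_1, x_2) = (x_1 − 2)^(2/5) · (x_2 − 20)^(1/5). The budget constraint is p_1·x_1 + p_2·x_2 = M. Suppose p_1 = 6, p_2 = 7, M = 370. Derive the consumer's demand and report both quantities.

x_1* = 26.2222, x_2* = 30.381

Let x_1' = x_1−2, x_2' = x_2−20. MRS = 2·x_2'/x_1' = p_1/p_2.
Substituting into the budget: x_1* = 2 + 2/3·(M − 2·p_1 − 20·p_2)/p_1, and x_2* = 20 + 1/3·(…)/p_2.
Discretionary income = 370 − 2·6 − 20·7 = 218; x_1* = 2 + 2/3·218/6 = 26.2222; x_2* = 20 + 1/3·218/7 = 30.381.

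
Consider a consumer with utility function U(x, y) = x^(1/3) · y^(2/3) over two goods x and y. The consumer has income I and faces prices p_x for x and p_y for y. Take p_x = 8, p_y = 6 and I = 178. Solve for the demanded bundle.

x* = 7.4167, y* = 19.7778

Tangency: MRS = (1/2)·y/x = p_x/p_y.
Rearranging, p_y·y = 2·p_x·x. Substituting into the budget gives p_x·x·(1 + 2) = I.
Demand: x*(p_x,p_y,I) = 1/3·I/p_x and y* = 2/3·I/p_y.
At p_x=8, p_y=6, I=178: x* = 1/3·178/8 = 7.4167, y* = 19.7778.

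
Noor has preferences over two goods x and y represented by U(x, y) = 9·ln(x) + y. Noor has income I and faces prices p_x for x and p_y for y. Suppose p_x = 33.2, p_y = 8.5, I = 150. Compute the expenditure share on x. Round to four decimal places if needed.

share on x = 0.51

MU_x = 9/x, MU_y = 1. Tangency: 9/x = p_x/p_y.
So x*(p_x,p_y) = 9·p_y/p_x, independent of income; and y* = (I − 9·p_y)/p_y.
At the given prices: x* = 9·8.5/33.2 = 2.3042, and y* = 8.6471.
Expenditure on x: 33.2·2.3042 = 76.5; share = 0.51.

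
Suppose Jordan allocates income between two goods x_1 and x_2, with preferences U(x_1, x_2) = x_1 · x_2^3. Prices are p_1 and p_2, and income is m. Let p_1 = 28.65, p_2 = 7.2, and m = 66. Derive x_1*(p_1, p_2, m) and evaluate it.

MU_x_1/MU_x_2 = (x_2)/(3·x_1); tangency sets this equal to p_1/p_2.
Rearranging, p_2·x_2 = 3·p_1·x_1. Substituting into the budget gives p_1·x_1·(1 + 3) = m.
Demand: x_1*(p_1,p_2,m) = 0.25·m/p_1 and x_2* = 0.75·m/p_2.
At p_1=28.65, p_2=7.2, m=66: x_1* = 0.25·66/28.65 = 0.5759.

x_1* = 0.5759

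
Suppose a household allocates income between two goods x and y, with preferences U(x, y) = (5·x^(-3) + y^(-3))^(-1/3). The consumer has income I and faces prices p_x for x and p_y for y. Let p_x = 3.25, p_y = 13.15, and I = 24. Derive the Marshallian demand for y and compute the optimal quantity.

MRS = MU_x/MU_y = 5·(y/x)^(4). Set equal to p_x/p_y.
Hence y/x = ((1/5)·p_x/p_y)^(1/(4)), i.e. raised to the 0.25 power.
Substitute y = (y/x)·x into the budget: x* = I/(p_x + p_y·(y/x)).
Numerically y/x = 0.471517, so x* = 24/(3.25 + 13.15·0.471517) = 2.5396 and y* = 0.471517·2.5396 = 1.1974.

y* = 1.1974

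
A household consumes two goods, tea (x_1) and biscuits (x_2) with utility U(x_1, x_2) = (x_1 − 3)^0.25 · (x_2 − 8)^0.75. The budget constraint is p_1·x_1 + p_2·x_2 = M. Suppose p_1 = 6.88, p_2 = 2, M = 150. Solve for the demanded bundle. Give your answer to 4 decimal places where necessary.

x_1* = 7.1192, x_2* = 50.51

After buying the subsistence bundle (3, 8), a share 0.25 of the remaining income goes to x_1: x_1* = 3 + 0.25·(M − 3p_1 − 8p_2)/p_1.
Discretionary income = 150 − 3·6.88 − 8·2 = 113.36; x_1* = 3 + 0.25·113.36/6.88 = 7.1192; x_2* = 8 + 0.75·113.36/2 = 50.51.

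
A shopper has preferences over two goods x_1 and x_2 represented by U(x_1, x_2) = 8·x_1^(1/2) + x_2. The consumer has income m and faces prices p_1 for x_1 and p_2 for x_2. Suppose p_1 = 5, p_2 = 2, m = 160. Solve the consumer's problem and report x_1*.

Set MRS = p_1/p_2: 4·x_1^(−1/2) = p_1/p_2.
Solve: √x_1 = 4·p_2/p_1, so x_1*(p_1,p_2) = (4·p_2/p_1)², and x_2* = (m − p_1·x_1*)/p_2.
Plugging in: x_1* = (4·2/5)² = 2.56.

x_1* = 2.56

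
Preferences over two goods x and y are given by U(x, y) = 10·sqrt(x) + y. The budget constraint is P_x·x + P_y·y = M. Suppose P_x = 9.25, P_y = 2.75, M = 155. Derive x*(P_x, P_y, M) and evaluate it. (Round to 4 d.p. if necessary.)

Utility is quasi-linear in y; the FOC for x is 5/√x = P_x/P_y.
Solve: √x = 5·P_y/P_x, so x*(P_x,P_y) = (5·P_y/P_x)², and y* = (M − P_x·x*)/P_y.
Plugging in: x* = (5·2.75/9.25)² = 2.2096.

x* = 2.2096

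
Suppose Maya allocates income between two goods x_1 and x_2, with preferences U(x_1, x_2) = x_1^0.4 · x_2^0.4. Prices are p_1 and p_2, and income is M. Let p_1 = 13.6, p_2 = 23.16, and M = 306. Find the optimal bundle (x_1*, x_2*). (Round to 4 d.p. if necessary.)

Demand: x_1*(p_1,p_2,M) = 0.5·M/p_1 and x_2* = 0.5·M/p_2.
At p_1=13.6, p_2=23.16, M=306: x_1* = 0.5·306/13.6 = 11.25, x_2* = 6.6062.

x_1* = 11.25, x_2* = 6.6062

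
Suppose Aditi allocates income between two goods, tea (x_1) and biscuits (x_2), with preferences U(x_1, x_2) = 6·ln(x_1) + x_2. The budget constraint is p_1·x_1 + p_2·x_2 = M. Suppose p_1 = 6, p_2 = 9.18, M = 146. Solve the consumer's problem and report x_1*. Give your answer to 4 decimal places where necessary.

x_1* = 9.18

MU_x_1 = 6/x_1, MU_x_2 = 1. Tangency: 6/x_1 = p_1/p_2.
So x_1*(p_1,p_2) = 6·p_2/p_1, independent of income; and x_2* = (M − 6·p_2)/p_2.
At the given prices: x_1* = 6·9.18/6 = 9.18.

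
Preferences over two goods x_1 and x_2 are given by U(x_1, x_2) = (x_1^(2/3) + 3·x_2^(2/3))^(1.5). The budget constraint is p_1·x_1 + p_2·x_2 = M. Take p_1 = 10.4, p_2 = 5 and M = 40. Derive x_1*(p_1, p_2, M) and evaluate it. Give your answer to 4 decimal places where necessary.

x_1* = 0.0326

Numerically x_2/x_1 = 242.970624, so x_1* = 40/(10.4 + 5·242.970624) = 0.0326.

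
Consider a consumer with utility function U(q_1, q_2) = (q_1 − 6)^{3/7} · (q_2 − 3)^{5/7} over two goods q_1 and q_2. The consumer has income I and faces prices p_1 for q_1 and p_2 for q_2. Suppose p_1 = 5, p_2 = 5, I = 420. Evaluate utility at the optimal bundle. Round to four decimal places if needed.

V = 65.2483

Substituting into the budget: q_1* = 6 + 0.375·(I − 6·p_1 − 3·p_2)/p_1, and q_2* = 3 + 0.625·(…)/p_2.
Discretionary income = 420 − 6·5 − 3·5 = 375; q_1* = 6 + 0.375·375/5 = 34.125; q_2* = 3 + 0.625·375/5 = 49.875.
Utility at the optimum: U(34.125, 49.875) = 65.2483.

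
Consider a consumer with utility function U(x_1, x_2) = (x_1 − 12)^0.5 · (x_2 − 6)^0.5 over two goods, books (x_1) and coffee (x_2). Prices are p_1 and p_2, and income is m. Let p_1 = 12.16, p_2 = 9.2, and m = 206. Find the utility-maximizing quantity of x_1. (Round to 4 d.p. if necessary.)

x_1* = 12.2007

This is Cobb-Douglas in (x_1−12, x_2−6): tangency gives 0.5·p_2·(x_2−6) = 0.5·p_1·(x_1−12).
After buying the subsistence bundle (12, 6), a share 0.5 of the remaining income goes to x_1: x_1* = 12 + 0.5·(m − 12p_1 − 6p_2)/p_1.
Discretionary income = 206 − 12·12.16 − 6·9.2 = 4.88; x_1* = 12 + 0.5·4.88/12.16 = 12.2007.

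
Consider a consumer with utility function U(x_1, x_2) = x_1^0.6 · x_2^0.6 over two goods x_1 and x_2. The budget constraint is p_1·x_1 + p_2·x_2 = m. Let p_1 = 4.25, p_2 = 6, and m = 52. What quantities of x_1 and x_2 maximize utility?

MU_x_1/MU_x_2 = (0.6·x_2)/(0.6·x_1); tangency sets this equal to p_1/p_2.
Rearranging, p_2·x_2 = p_1·x_1. Substituting into the budget gives p_1·x_1·(1 + 1) = m.
Demand: x_1*(p_1,p_2,m) = 0.5·m/p_1 and x_2* = 0.5·m/p_2.
At p_1=4.25, p_2=6, m=52: x_1* = 0.5·52/4.25 = 6.1176, x_2* = 4.3333.

x_1* = 6.1176, x_2* = 4.3333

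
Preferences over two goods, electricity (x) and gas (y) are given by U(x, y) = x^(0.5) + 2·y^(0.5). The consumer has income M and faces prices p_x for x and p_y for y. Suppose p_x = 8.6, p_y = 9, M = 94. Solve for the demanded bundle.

MU_x ∝ x^(-0.5), MU_y ∝ 2·y^(-0.5), so MRS = (1/2)·(y/x)^(0.5) = p_x/p_y.
Solve for the ratio: y/x = [2·p_x/p_y]^(2).
Substitute y = (y/x)·x into the budget: x* = M/(p_x + p_y·(y/x)).
Numerically y/x = 3.652346, so x* = 94/(8.6 + 9·3.652346) = 2.2666 and y* = 3.652346·2.2666 = 8.2785.

x* = 2.2666, y* = 8.2785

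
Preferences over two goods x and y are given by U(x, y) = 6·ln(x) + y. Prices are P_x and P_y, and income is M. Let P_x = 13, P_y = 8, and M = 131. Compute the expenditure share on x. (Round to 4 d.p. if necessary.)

share on x = 0.3664

MU_x = 6/x, MU_y = 1. Tangency: 6/x = P_x/P_y.
So x*(P_x,P_y) = 6·P_y/P_x, independent of income; and y* = (M − 6·P_y)/P_y.
At the given prices: x* = 6·8/13 = 3.6923, and y* = 10.375.
Expenditure on x: 13·3.6923 = 48; share = 0.3664.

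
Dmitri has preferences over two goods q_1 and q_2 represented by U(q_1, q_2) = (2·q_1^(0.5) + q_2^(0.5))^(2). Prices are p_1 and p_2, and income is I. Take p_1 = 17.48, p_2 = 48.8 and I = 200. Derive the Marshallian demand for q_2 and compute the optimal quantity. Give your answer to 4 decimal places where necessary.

Numerically q_2/q_1 = 0.032076, so q_1* = 200/(17.48 + 48.8·0.032076) = 10.5013 and q_2* = 0.032076·10.5013 = 0.3368.

q_2* = 0.3368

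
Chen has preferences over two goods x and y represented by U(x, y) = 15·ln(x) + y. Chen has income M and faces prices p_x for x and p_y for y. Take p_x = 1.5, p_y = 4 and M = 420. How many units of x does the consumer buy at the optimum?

MU_x = 15/x, MU_y = 1. Tangency: 15/x = p_x/p_y.
So x*(p_x,p_y) = 15·p_y/p_x, independent of income; and y* = (M − 15·p_y)/p_y.
At the given prices: x* = 15·4/1.5 = 40.

x* = 40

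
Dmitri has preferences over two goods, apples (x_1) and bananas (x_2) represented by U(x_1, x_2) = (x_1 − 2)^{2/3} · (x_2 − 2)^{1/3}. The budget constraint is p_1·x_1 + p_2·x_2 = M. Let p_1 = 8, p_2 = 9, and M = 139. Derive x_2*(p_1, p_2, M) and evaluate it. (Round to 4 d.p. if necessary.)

x_2* = 5.8889

This is Cobb-Douglas in (x_1−2, x_2−2): tangency gives 2/3·p_2·(x_2−2) = 1/3·p_1·(x_1−2).
Substituting into the budget: x_1* = 2 + 2/3·(M − 2·p_1 − 2·p_2)/p_1, and x_2* = 2 + 1/3·(…)/p_2.
Discretionary income = 139 − 2·8 − 2·9 = 105; x_2* = 2 + 1/3·105/9 = 5.8889.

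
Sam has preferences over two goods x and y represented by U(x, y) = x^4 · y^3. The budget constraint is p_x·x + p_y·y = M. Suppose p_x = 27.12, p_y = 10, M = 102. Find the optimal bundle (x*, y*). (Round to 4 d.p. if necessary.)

MU_x/MU_y = (4·y)/(3·x); tangency sets this equal to p_x/p_y.
Rearranging, p_y·y = (3/4)·p_x·x. Substituting into the budget gives p_x·x·(1 + (3/4)) = M.
Demand: x*(p_x,p_y,M) = 4/7·M/p_x and y* = 3/7·M/p_y.
At p_x=27.12, p_y=10, M=102: x* = 4/7·102/27.12 = 2.1492, y* = 4.3714.

x* = 2.1492, y* = 4.3714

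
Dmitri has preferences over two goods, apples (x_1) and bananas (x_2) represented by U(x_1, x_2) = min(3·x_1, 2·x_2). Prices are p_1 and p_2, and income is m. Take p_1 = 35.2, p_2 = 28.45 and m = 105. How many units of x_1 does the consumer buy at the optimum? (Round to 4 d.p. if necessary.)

x_1* = 1.3483

With perfect complements, no substitution: consume in ratio x_1:x_2 = 2:3.
Budget: p_1·x_1 + p_2·(3/2)·x_1 = m, so (2·p_1 + 3·p_2)·x_1 = 2·m.
Demand: x_1*(p_1,p_2,m) = 2·m/(2·p_1 + 3·p_2), x_2* = 3·m/(2·p_1 + 3·p_2).
Here 2·35.2 + 3·28.45 = 155.75, giving x_1* = 1.3483.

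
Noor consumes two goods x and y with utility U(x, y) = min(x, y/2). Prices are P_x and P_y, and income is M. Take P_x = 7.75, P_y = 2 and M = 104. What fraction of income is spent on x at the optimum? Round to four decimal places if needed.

share on x = 0.6596

With perfect complements, no substitution: consume in ratio x:y = 1:2.
Budget: P_x·x + P_y·2·x = M, so (P_x + 2·P_y)·x = M.
Demand: x*(P_x,P_y,M) = M/(P_x + 2·P_y), y* = 2·M/(P_x + 2·P_y).
Here 7.75 + 2·2 = 11.75, giving x* = 8.8511 and y* = 17.7021.
Expenditure on x: 7.75·8.8511 = 68.5957; share = 0.6596.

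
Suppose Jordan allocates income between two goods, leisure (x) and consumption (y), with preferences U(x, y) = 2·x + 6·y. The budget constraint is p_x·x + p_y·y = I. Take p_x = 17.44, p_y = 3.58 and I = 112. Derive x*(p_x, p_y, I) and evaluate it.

Perfect substitutes: compare marginal utility per dollar. 2/p_x vs 6/p_y → 0.1147 vs 1.676.
y gives more utility per dollar, so spend all income on y: y* = I/p_y, x* = 0.
Numerically: x* = 0, y* = 31.2849.

x* = 0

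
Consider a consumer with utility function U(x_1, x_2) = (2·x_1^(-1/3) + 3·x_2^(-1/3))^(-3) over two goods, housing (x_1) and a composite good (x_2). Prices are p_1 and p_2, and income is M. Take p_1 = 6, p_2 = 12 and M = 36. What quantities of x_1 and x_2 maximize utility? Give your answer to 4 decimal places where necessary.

MU_x_1 ∝ 2·x_1^(-4/3), MU_x_2 ∝ 3·x_2^(-4/3), so MRS = (2/3)·(x_2/x_1)^(4/3) = p_1/p_2.
Hence x_2/x_1 = ((3/2)·p_1/p_2)^(1/(4/3)), i.e. raised to the 0.75 power.
With the ratio pinned down, the budget gives x_1* = M/(p_1 + p_2·(x_2/x_1)) and x_2* = (x_2/x_1)·x_1*.
Numerically x_2/x_1 = 0.805927, so x_1* = 36/(6 + 12·0.805927) = 2.2972 and x_2* = 0.805927·2.2972 = 1.8514.

x_1* = 2.2972, x_2* = 1.8514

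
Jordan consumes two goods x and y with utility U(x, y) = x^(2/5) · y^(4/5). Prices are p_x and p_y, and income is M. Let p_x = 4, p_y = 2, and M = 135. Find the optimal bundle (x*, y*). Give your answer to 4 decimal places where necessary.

The MRS is (1/2)·y/x. Set MRS = p_x/p_y.
Rearranging, p_y·y = 2·p_x·x. Substituting into the budget gives p_x·x·(1 + 2) = M.
Demand: x*(p_x,p_y,M) = 1/3·M/p_x and y* = 2/3·M/p_y.
At p_x=4, p_y=2, M=135: x* = 1/3·135/4 = 11.25, y* = 45.

x* = 11.25, y* = 45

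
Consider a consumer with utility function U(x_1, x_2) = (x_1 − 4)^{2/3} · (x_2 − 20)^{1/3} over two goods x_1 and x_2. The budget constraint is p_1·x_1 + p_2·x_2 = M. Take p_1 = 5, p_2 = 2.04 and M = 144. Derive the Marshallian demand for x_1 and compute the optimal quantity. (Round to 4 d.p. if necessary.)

x_1* = 15.0933

MRS = 2·(x_2−20)/(x_1−4). Tangency with p_1/p_2 gives x_2−20 = (1/2)·(p_1/p_2)·(x_1−4).
Substituting into the budget: x_1* = 4 + 2/3·(M − 4·p_1 − 20·p_2)/p_1, and x_2* = 20 + 1/3·(…)/p_2.
Discretionary income = 144 − 4·5 − 20·2.04 = 83.2; x_1* = 4 + 2/3·83.2/5 = 15.0933.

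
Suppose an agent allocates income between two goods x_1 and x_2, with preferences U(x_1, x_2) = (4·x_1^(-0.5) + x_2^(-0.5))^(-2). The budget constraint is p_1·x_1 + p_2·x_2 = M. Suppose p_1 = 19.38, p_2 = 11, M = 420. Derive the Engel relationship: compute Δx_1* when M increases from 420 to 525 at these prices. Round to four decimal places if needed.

From the CES first-order condition, 4·(x_2/x_1)^(1.5) = p_1/p_2.
Solve for the ratio: x_2/x_1 = [(1/4)·p_1/p_2]^(2/3).
Substitute x_2 = (x_2/x_1)·x_1 into the budget: x_1* = M/(p_1 + p_2·(x_2/x_1)).
Numerically x_2/x_1 = 0.578896, so x_1* = 420/(19.38 + 11·0.578896) = 16.312.
At M' = 525: x_1* = 20.39. Change: 20.39 − 16.312 = 4.078.

Δx_1* = 4.078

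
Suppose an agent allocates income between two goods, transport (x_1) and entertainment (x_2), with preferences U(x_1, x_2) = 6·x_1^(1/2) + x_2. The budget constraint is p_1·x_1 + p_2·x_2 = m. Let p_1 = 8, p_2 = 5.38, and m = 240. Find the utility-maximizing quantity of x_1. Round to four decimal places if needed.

Thus x_1* = (3·p_2/p_1)² — independent of m — with the rest of income spent on x_2.
Plugging in: x_1* = (3·5.38/8)² = 4.0703.

x_1* = 4.0703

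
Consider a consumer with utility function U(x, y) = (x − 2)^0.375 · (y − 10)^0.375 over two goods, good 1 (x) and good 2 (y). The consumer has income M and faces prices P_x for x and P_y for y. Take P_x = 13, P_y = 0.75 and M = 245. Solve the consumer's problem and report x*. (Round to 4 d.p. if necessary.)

x* = 10.1346

MRS = (y−10)/(x−2). Tangency with P_x/P_y gives y−10 = (P_x/P_y)·(x−2).
Substituting into the budget: x* = 2 + 0.5·(M − 2·P_x − 10·P_y)/P_x, and y* = 10 + 0.5·(…)/P_y.
Discretionary income = 245 − 2·13 − 10·0.75 = 211.5; x* = 2 + 0.5·211.5/13 = 10.1346.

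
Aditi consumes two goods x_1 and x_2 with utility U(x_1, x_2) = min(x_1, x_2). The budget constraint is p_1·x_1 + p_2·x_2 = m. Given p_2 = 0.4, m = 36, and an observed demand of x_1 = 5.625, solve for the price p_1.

Leontief preferences: the optimum is at the kink where x_1/1 = x_2/1, i.e. x_2 = x_1.
Budget: p_1·x_1 + p_2·x_1 = m, so (p_1 + p_2)·x_1 = m.
Demand: x_1*(p_1,p_2,m) = m/(p_1 + p_2), x_2* = m/(p_1 + p_2).
Set x_1* = 5.625 in the demand function and solve for p_1: p_1 = 6.

p_1 = 6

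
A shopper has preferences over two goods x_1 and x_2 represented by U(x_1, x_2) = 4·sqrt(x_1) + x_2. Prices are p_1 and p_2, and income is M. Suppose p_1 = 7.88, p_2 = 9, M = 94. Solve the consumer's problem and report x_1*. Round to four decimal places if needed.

Utility is quasi-linear in x_2; the FOC for x_1 is 2/√x_1 = p_1/p_2.
Solve: √x_1 = 2·p_2/p_1, so x_1*(p_1,p_2) = (2·p_2/p_1)², and x_2* = (M − p_1·x_1*)/p_2.
Plugging in: x_1* = (2·9/7.88)² = 5.2179.

x_1* = 5.2179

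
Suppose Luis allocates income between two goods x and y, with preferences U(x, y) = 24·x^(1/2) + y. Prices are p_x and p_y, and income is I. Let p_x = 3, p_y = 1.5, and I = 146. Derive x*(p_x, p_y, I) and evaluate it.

x* = 36

MU_x = 12/√x, MU_y = 1. Tangency: 12/√x = p_x/p_y.
Solve: √x = 12·p_y/p_x, so x*(p_x,p_y) = (12·p_y/p_x)², and y* = (I − p_x·x*)/p_y.
Plugging in: x* = (12·1.5/3)² = 36.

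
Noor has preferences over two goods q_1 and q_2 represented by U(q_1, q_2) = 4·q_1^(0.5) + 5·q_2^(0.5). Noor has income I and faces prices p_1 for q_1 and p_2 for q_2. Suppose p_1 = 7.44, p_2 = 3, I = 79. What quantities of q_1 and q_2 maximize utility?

q_1* = 2.1781, q_2* = 20.9316

MU_q_1 ∝ 4·q_1^(-0.5), MU_q_2 ∝ 5·q_2^(-0.5), so MRS = (4/5)·(q_2/q_1)^(0.5) = p_1/p_2.
Hence q_2/q_1 = ((5/4)·p_1/p_2)^(1/(0.5)), i.e. raised to the 2 power.
Substitute q_2 = (q_2/q_1)·q_1 into the budget: q_1* = I/(p_1 + p_2·(q_2/q_1)).
Numerically q_2/q_1 = 9.61, so q_1* = 79/(7.44 + 3·9.61) = 2.1781 and q_2* = 9.61·2.1781 = 20.9316.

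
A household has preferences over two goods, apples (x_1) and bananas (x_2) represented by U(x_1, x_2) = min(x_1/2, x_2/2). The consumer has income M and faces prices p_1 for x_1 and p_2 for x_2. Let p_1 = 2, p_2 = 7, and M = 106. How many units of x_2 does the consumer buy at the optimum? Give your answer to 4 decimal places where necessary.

Here 2·2 + 2·7 = 18, giving x_2* = 11.7778.

x_2* = 11.7778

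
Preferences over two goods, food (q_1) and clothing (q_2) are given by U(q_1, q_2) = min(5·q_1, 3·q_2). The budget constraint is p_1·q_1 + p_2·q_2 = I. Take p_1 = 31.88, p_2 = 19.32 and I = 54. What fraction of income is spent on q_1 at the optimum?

Leontief preferences: the optimum is at the kink where q_1/3 = q_2/5, i.e. q_2 = (5/3)·q_1.
Budget: p_1·q_1 + p_2·(5/3)·q_1 = I, so (3·p_1 + 5·p_2)·q_1 = 3·I.
Demand: q_1*(p_1,p_2,I) = 3·I/(3·p_1 + 5·p_2), q_2* = 5·I/(3·p_1 + 5·p_2).
Here 3·31.88 + 5·19.32 = 192.24, giving q_1* = 0.8427 and q_2* = 1.4045.
Expenditure on q_1: 31.88·0.8427 = 26.8652; share = 0.4975.

share on q_1 = 0.4975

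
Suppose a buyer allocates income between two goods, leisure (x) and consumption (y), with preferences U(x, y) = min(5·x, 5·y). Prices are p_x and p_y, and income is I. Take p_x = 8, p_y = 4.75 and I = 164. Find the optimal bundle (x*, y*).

x* = 12.8627, y* = 12.8627

Leontief preferences: the optimum is at the kink where x/5 = y/5, i.e. y = x.
Budget: p_x·x + p_y·x = I, so (5·p_x + 5·p_y)·x = 5·I.
Demand: x*(p_x,p_y,I) = 5·I/(5·p_x + 5·p_y), y* = 5·I/(5·p_x + 5·p_y).
Here 5·8 + 5·4.75 = 63.75, giving x* = 12.8627 and y* = 12.8627.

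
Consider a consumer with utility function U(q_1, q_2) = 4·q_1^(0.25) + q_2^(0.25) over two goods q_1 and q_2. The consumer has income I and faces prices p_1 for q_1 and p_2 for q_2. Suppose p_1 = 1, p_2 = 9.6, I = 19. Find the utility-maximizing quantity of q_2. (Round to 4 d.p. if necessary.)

q_2* = 0.1365

MRS = MU_q_1/MU_q_2 = 4·(q_2/q_1)^(0.75). Set equal to p_1/p_2.
Solve for the ratio: q_2/q_1 = [(1/4)·p_1/p_2]^(4/3).
Substitute q_2 = (q_2/q_1)·q_1 into the budget: q_1* = I/(p_1 + p_2·(q_2/q_1)).
Numerically q_2/q_1 = 0.007719, so q_1* = 19/(1 + 9.6·0.007719) = 17.6892 and q_2* = 0.007719·17.6892 = 0.1365.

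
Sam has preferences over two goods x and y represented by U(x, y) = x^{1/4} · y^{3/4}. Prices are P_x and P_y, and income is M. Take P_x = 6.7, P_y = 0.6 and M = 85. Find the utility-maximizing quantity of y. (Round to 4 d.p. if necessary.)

y* = 106.25

The MRS is (1/3)·y/x. Set MRS = P_x/P_y.
Rearranging, P_y·y = 3·P_x·x. Substituting into the budget gives P_x·x·(1 + 3) = M.
Demand: x*(P_x,P_y,M) = 0.25·M/P_x and y* = 0.75·M/P_y.
At P_x=6.7, P_y=0.6, M=85: y* = 0.75·85/0.6 = 106.25.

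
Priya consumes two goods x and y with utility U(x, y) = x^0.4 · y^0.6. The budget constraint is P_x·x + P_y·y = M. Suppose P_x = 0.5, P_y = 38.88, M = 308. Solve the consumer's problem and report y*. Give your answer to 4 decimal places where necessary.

MU_x/MU_y = (0.4·y)/(0.6·x); tangency sets this equal to P_x/P_y.
Rearranging, P_y·y = (3/2)·P_x·x. Substituting into the budget gives P_x·x·(1 + (3/2)) = M.
Demand: x*(P_x,P_y,M) = 0.4·M/P_x and y* = 0.6·M/P_y.
At P_x=0.5, P_y=38.88, M=308: y* = 0.6·308/38.88 = 4.7531.

y* = 4.7531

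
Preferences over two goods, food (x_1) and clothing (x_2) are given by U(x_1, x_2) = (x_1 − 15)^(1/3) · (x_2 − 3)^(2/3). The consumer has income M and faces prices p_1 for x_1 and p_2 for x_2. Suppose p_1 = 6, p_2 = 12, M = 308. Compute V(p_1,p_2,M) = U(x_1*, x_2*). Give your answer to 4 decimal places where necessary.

V = 10.1111

After buying the subsistence bundle (15, 3), a share 1/3 of the remaining income goes to x_1: x_1* = 15 + 1/3·(M − 15p_1 − 3p_2)/p_1.
Discretionary income = 308 − 15·6 − 3·12 = 182; x_1* = 15 + 1/3·182/6 = 25.1111; x_2* = 3 + 2/3·182/12 = 13.1111.
Utility at the optimum: U(25.1111, 13.1111) = 10.1111.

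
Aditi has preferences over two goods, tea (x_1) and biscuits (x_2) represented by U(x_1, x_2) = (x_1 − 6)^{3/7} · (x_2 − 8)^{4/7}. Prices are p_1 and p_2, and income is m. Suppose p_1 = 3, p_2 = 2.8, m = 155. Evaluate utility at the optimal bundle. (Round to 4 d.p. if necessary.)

Let x_1' = x_1−6, x_2' = x_2−8. MRS = (3/4)·x_2'/x_1' = p_1/p_2.
After buying the subsistence bundle (6, 8), a share 3/7 of the remaining income goes to x_1: x_1* = 6 + 3/7·(m − 6p_1 − 8p_2)/p_1.
Discretionary income = 155 − 6·3 − 8·2.8 = 114.6; x_1* = 6 + 3/7·114.6/3 = 22.3714; x_2* = 8 + 4/7·114.6/2.8 = 31.3878.
Utility at the optimum: U(22.3714, 31.3878) = 20.0725.

V = 20.0725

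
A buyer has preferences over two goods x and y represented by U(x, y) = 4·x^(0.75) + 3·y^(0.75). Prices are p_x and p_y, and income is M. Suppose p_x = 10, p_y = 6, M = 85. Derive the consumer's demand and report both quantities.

x* = 3.4485, y* = 8.4192

Numerically y/x = 2.441406, so x* = 85/(10 + 6·2.441406) = 3.4485 and y* = 2.441406·3.4485 = 8.4192.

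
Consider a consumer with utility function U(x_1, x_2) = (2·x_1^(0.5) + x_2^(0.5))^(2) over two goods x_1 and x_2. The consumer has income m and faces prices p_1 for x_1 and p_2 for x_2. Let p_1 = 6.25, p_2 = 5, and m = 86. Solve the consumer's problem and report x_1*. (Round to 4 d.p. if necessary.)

x_1* = 10.4838

Numerically x_2/x_1 = 0.390625, so x_1* = 86/(6.25 + 5·0.390625) = 10.4838.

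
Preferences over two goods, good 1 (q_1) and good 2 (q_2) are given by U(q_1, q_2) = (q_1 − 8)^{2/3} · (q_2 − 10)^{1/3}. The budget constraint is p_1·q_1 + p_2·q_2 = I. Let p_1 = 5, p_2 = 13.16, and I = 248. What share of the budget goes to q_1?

After buying the subsistence bundle (8, 10), a share 2/3 of the remaining income goes to q_1: q_1* = 8 + 2/3·(I − 8p_1 − 10p_2)/p_1.
Discretionary income = 248 − 8·5 − 10·13.16 = 76.4; q_1* = 8 + 2/3·76.4/5 = 18.1867; q_2* = 10 + 1/3·76.4/13.16 = 11.9352.
Expenditure on q_1: 5·18.1867 = 90.9333; share = 0.3667.

share on q_1 = 0.3667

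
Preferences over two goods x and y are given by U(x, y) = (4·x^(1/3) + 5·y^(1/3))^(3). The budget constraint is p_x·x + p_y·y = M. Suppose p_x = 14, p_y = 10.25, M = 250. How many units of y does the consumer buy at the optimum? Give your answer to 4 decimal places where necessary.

y* = 15.128

Numerically y/x = 2.230855, so x* = 250/(14 + 10.25·2.230855) = 6.7813 and y* = 2.230855·6.7813 = 15.128.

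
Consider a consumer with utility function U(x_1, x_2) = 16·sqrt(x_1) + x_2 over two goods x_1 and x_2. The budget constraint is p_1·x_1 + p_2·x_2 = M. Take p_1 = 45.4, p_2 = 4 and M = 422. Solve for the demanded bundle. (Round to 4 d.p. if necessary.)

x_1* = 0.4968, x_2* = 99.8612

Utility is quasi-linear in x_2; the FOC for x_1 is 8/√x_1 = p_1/p_2.
Thus x_1* = (8·p_2/p_1)² — independent of M — with the rest of income spent on x_2.
Plugging in: x_1* = (8·4/45.4)² = 0.4968, x_2* = 99.8612.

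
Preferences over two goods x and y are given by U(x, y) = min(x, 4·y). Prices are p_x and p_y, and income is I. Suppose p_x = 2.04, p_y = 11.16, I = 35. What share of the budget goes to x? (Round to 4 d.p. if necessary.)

With perfect complements, no substitution: consume in ratio x:y = 4:1.
Budget: p_x·x + p_y·(1/4)·x = I, so (4·p_x + p_y)·x = 4·I.
Demand: x*(p_x,p_y,I) = 4·I/(4·p_x + p_y), y* = I/(4·p_x + p_y).
Here 4·2.04 + 11.16 = 19.32, giving x* = 7.2464 and y* = 1.8116.
Expenditure on x: 2.04·7.2464 = 14.7826; share = 0.4224.

share on x = 0.4224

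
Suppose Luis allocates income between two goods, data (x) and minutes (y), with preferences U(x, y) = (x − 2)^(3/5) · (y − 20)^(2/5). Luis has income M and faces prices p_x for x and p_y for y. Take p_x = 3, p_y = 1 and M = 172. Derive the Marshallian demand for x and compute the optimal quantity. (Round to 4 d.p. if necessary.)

x* = 31.2

Let x' = x−2, y' = y−20. MRS = (3/2)·y'/x' = p_x/p_y.
After buying the subsistence bundle (2, 20), a share 0.6 of the remaining income goes to x: x* = 2 + 0.6·(M − 2p_x − 20p_y)/p_x.
Discretionary income = 172 − 2·3 − 20·1 = 146; x* = 2 + 0.6·146/3 = 31.2.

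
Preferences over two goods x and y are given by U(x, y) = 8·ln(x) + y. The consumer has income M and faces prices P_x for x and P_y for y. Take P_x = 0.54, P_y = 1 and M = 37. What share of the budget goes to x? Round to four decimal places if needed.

share on x = 0.2162

Set MRS = P_x/P_y: (8/x)/1 = P_x/P_y.
So x*(P_x,P_y) = 8·P_y/P_x, independent of income; and y* = (M − 8·P_y)/P_y.
At the given prices: x* = 8·1/0.54 = 14.8148, and y* = 29.
Expenditure on x: 0.54·14.8148 = 8; share = 0.2162.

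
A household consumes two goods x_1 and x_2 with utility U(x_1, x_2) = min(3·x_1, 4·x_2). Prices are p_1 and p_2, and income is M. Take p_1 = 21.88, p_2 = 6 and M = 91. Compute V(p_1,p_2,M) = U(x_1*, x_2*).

Leontief preferences: the optimum is at the kink where x_1/4 = x_2/3, i.e. x_2 = (3/4)·x_1.
Budget: p_1·x_1 + p_2·(3/4)·x_1 = M, so (4·p_1 + 3·p_2)·x_1 = 4·M.
Demand: x_1*(p_1,p_2,M) = 4·M/(4·p_1 + 3·p_2), x_2* = 3·M/(4·p_1 + 3·p_2).
Here 4·21.88 + 3·6 = 105.52, giving x_1* = 3.4496 and x_2* = 2.5872.
Utility at the optimum: U(3.4496, 2.5872) = 10.3487.

V = 10.3487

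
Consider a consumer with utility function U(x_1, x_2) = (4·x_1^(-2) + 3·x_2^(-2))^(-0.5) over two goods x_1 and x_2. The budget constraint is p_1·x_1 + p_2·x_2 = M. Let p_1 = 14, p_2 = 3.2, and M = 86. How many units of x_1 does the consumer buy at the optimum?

From the CES first-order condition, (4/3)·(x_2/x_1)^(3) = p_1/p_2.
Hence x_2/x_1 = ((3/4)·p_1/p_2)^(1/(3)), i.e. raised to the 1/3 power.
With the ratio pinned down, the budget gives x_1* = M/(p_1 + p_2·(x_2/x_1)) and x_2* = (x_2/x_1)·x_1*.
Numerically x_2/x_1 = 1.48598, so x_1* = 86/(14 + 3.2·1.48598) = 4.5854.

x_1* = 4.5854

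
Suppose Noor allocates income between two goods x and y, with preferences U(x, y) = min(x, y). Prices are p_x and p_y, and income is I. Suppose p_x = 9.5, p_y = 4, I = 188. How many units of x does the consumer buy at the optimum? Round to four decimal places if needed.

With perfect complements, no substitution: consume in ratio x:y = 1:1.
Budget: p_x·x + p_y·x = I, so (p_x + p_y)·x = I.
Demand: x*(p_x,p_y,I) = I/(p_x + p_y), y* = I/(p_x + p_y).
Here 9.5 + 4 = 13.5, giving x* = 13.9259.

x* = 13.9259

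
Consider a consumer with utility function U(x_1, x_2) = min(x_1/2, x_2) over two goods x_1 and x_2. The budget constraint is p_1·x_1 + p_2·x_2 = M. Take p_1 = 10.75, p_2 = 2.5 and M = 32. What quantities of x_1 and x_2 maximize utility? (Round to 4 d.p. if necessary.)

x_1* = 2.6667, x_2* = 1.3333

Leontief preferences: the optimum is at the kink where x_1/2 = x_2/1, i.e. x_2 = (1/2)·x_1.
Budget: p_1·x_1 + p_2·(1/2)·x_1 = M, so (2·p_1 + p_2)·x_1 = 2·M.
Demand: x_1*(p_1,p_2,M) = 2·M/(2·p_1 + p_2), x_2* = M/(2·p_1 + p_2).
Here 2·10.75 + 2.5 = 24, giving x_1* = 2.6667 and x_2* = 1.3333.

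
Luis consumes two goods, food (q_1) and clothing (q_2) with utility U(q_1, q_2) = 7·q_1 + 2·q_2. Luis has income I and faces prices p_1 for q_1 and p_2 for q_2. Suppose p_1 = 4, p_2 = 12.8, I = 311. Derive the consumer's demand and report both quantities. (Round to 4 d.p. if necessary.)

q_1* = 77.75, q_2* = 0

Perfect substitutes: compare marginal utility per dollar. 7/p_1 vs 2/p_2 → 1.75 vs 0.1562.
q_1 gives more utility per dollar, so spend all income on q_1: q_1* = I/p_1, q_2* = 0.
Numerically: q_1* = 77.75, q_2* = 0.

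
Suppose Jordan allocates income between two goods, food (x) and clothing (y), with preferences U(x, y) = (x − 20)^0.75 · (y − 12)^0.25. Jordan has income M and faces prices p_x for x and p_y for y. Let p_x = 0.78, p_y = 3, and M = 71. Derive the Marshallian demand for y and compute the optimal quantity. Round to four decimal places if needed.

This is Cobb-Douglas in (x−20, y−12): tangency gives 0.75·p_y·(y−12) = 0.25·p_x·(x−20).
Substituting into the budget: x* = 20 + 0.75·(M − 20·p_x − 12·p_y)/p_x, and y* = 12 + 0.25·(…)/p_y.
Discretionary income = 71 − 20·0.78 − 12·3 = 19.4; y* = 12 + 0.25·19.4/3 = 13.6167.

y* = 13.6167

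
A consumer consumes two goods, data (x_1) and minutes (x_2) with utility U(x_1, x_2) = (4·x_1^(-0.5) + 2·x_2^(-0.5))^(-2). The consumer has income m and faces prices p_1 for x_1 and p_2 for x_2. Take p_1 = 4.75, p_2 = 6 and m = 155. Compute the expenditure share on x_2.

Substitute x_2 = (x_2/x_1)·x_1 into the budget: x_1* = m/(p_1 + p_2·(x_2/x_1)).
Numerically x_2/x_1 = 0.539107, so x_1* = 155/(4.75 + 6·0.539107) = 19.4123 and x_2* = 0.539107·19.4123 = 10.4653.
Expenditure on x_2: 6·10.4653 = 62.7917; share = 0.4051.

share on x_2 = 0.4051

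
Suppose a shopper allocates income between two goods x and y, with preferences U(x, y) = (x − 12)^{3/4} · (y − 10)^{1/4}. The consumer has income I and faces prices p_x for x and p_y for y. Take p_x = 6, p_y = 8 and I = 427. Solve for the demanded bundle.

x* = 46.375, y* = 18.5938

Let x' = x−12, y' = y−10. MRS = 3·y'/x' = p_x/p_y.
Substituting into the budget: x* = 12 + 0.75·(I − 12·p_x − 10·p_y)/p_x, and y* = 10 + 0.25·(…)/p_y.
Discretionary income = 427 − 12·6 − 10·8 = 275; x* = 12 + 0.75·275/6 = 46.375; y* = 10 + 0.25·275/8 = 18.5938.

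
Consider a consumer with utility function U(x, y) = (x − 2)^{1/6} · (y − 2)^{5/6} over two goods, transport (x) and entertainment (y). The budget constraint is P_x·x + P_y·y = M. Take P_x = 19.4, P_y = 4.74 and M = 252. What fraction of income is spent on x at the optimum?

share on x = 0.2887

MRS = (1/5)·(y−2)/(x−2). Tangency with P_x/P_y gives y−2 = 5·(P_x/P_y)·(x−2).
Substituting into the budget: x* = 2 + 1/6·(M − 2·P_x − 2·P_y)/P_x, and y* = 2 + 5/6·(…)/P_y.
Discretionary income = 252 − 2·19.4 − 2·4.74 = 203.72; x* = 2 + 1/6·203.72/19.4 = 3.7502; y* = 2 + 5/6·203.72/4.74 = 37.8158.
Expenditure on x: 19.4·3.7502 = 72.7533; share = 0.2887.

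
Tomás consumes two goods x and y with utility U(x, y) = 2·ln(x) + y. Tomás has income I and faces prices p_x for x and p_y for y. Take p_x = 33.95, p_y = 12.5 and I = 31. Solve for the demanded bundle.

x* = 0.7364, y* = 0.48

Set MRS = p_x/p_y: (2/x)/1 = p_x/p_y.
So x*(p_x,p_y) = 2·p_y/p_x, independent of income; and y* = (I − 2·p_y)/p_y.
At the given prices: x* = 2·12.5/33.95 = 0.7364, and y* = 0.48.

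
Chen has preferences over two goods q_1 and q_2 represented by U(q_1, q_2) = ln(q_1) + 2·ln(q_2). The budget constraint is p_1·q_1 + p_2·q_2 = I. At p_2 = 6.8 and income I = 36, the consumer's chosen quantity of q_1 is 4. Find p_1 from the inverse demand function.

p_1 = 3

Tangency: MRS = (1/2)·q_2/q_1 = p_1/p_2.
So p_2·q_2 = 2·p_1·q_1; combined with the budget, a share 1/3 of income goes to q_1.
Demand: q_1*(p_1,p_2,I) = 1/3·I/p_1 and q_2* = 2/3·I/p_2.
Set q_1* = 4 in the demand function and solve for p_1: p_1 = 3.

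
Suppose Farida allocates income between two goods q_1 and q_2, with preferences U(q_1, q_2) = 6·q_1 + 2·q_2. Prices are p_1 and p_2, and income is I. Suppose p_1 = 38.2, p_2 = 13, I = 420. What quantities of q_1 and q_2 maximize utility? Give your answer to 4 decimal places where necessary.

Linear utility — the consumer picks whichever good has higher MU/price: 6/38.2 = 0.1571 vs 2/13 = 0.1538.
q_1 gives more utility per dollar, so spend all income on q_1: q_1* = I/p_1, q_2* = 0.
Numerically: q_1* = 10.9948, q_2* = 0.

q_1* = 10.9948, q_2* = 0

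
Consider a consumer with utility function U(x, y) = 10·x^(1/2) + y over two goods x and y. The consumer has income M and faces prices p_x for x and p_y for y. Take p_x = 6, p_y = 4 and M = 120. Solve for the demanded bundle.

x* = 11.1111, y* = 13.3333

Utility is quasi-linear in y; the FOC for x is 5/√x = p_x/p_y.
Solve: √x = 5·p_y/p_x, so x*(p_x,p_y) = (5·p_y/p_x)², and y* = (M − p_x·x*)/p_y.
Plugging in: x* = (5·4/6)² = 11.1111, y* = 13.3333.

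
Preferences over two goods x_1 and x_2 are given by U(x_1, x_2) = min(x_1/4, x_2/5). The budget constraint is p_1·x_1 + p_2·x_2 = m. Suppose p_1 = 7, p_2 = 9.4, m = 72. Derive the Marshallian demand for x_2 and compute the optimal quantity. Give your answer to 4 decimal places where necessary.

x_2* = 4.8

Demand: x_1*(p_1,p_2,m) = 4·m/(4·p_1 + 5·p_2), x_2* = 5·m/(4·p_1 + 5·p_2).
Here 4·7 + 5·9.4 = 75, giving x_2* = 4.8.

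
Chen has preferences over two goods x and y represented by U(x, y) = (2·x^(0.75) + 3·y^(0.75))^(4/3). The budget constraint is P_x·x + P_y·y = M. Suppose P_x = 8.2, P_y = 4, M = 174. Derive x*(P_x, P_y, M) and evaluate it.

From the CES first-order condition, (2/3)·(y/x)^(0.25) = P_x/P_y.
Hence y/x = ((3/2)·P_x/P_y)^(1/(0.25)), i.e. raised to the 4 power.
Substitute y = (y/x)·x into the budget: x* = M/(P_x + P_y·(y/x)).
Numerically y/x = 89.408844, so x* = 174/(8.2 + 4·89.408844) = 0.4756.

x* = 0.4756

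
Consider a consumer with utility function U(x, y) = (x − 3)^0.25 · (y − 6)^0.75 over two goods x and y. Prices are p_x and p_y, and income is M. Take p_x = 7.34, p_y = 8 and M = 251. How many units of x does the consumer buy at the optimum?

x* = 9.1642

This is Cobb-Douglas in (x−3, y−6): tangency gives 0.25·p_y·(y−6) = 0.75·p_x·(x−3).
Substituting into the budget: x* = 3 + 0.25·(M − 3·p_x − 6·p_y)/p_x, and y* = 6 + 0.75·(…)/p_y.
Discretionary income = 251 − 3·7.34 − 6·8 = 180.98; x* = 3 + 0.25·180.98/7.34 = 9.1642.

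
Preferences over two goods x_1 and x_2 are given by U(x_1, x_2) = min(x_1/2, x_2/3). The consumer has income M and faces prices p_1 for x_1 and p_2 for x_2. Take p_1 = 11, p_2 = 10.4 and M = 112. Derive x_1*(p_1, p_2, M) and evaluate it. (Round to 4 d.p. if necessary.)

Leontief preferences: the optimum is at the kink where x_1/2 = x_2/3, i.e. x_2 = (3/2)·x_1.
Budget: p_1·x_1 + p_2·(3/2)·x_1 = M, so (2·p_1 + 3·p_2)·x_1 = 2·M.
Demand: x_1*(p_1,p_2,M) = 2·M/(2·p_1 + 3·p_2), x_2* = 3·M/(2·p_1 + 3·p_2).
Here 2·11 + 3·10.4 = 53.2, giving x_1* = 4.2105.

x_1* = 4.2105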